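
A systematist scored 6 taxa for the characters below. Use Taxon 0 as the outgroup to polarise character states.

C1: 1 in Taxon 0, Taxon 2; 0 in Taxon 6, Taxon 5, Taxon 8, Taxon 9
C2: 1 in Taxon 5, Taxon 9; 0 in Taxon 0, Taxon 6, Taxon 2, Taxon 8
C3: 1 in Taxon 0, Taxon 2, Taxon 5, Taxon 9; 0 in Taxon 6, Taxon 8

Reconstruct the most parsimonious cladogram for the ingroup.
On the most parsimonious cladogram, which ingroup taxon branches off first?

Character polarity is set by the outgroup: the derived state is whichever differs from the outgroup's state, so for C1, C3 the derived state is '0', and for the remaining characters it is '1'.
Only Taxon 5, Taxon 6, Taxon 8, and Taxon 9 show the derived state '0' for C1, supporting them as a clade.
C2: derived state '1' in Taxon 5 and Taxon 9 only — synapomorphy for {Taxon 5, Taxon 9}.
C3 (derived state '0') is shared by Taxon 6 and Taxon 8 — a synapomorphy uniting that clade.
Most parsimonious ingroup topology: (((Taxon 6,Taxon 8),(Taxon 5,Taxon 9)),Taxon 2).
Taxon 2 is sister to the clade containing all other ingroup taxa, so it is the earliest-diverging (most basal) ingroup lineage.

Taxon 2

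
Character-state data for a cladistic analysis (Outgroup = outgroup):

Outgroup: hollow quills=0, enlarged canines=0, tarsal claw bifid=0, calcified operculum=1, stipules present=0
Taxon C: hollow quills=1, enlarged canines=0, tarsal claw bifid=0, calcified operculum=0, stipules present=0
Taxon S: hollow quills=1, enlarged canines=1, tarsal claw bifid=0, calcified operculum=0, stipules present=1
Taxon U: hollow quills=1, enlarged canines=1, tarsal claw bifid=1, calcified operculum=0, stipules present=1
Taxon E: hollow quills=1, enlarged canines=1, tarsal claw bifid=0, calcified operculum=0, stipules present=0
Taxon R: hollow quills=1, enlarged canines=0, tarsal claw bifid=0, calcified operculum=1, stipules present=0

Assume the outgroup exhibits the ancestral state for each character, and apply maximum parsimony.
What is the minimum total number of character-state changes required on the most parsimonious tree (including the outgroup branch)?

5

Character polarity is set by the outgroup: the derived state is whichever differs from the outgroup's state, so for calcified operculum the derived state is '0', and for the remaining characters it is '1'.
All ingroup taxa share the derived state '1' for hollow quills; it defines the ingroup but does not resolve relationships within it.
enlarged canines: derived state '1' in Taxon E, Taxon S, and Taxon U only — synapomorphy for {Taxon E, Taxon S, Taxon U}.
tarsal claw bifid: derived state '1' in Taxon U only — an autapomorphy, so it tells us nothing about relationships among taxa.
calcified operculum: derived state '0' in Taxon C, Taxon E, Taxon S, and Taxon U only — synapomorphy for {Taxon C, Taxon E, Taxon S, Taxon U}.
stipules present: derived state '1' in Taxon S and Taxon U only — synapomorphy for {Taxon S, Taxon U}.
Most parsimonious ingroup topology: ((Taxon C,((Taxon S,Taxon U),Taxon E)),Taxon R).
Changes per character on this tree: hollow quills: 1; enlarged canines: 1; tarsal claw bifid: 1; calcified operculum: 1; stipules present: 1.
Total = 5.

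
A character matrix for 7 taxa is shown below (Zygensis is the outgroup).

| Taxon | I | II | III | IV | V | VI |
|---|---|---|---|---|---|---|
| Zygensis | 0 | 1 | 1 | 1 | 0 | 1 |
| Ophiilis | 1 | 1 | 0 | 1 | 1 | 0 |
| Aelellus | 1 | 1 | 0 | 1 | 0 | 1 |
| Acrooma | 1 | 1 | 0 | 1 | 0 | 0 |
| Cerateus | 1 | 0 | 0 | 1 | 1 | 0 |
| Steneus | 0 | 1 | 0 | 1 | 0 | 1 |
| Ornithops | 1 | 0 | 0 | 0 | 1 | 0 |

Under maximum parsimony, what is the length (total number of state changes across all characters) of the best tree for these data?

6

Character polarity is set by the outgroup: the derived state is whichever differs from the outgroup's state, so for II, III, IV, VI the derived state is '0', and for the remaining characters it is '1'.
Only Acrooma, Aelellus, Cerateus, Ophiilis, and Ornithops show the derived state '1' for I, supporting them as a clade.
II (derived state '0') is shared by Cerateus and Ornithops — a synapomorphy uniting that clade.
All ingroup taxa share the derived state '0' for III; it defines the ingroup but does not resolve relationships within it.
IV: derived state '0' in Ornithops only — an autapomorphy, so it tells us nothing about relationships among taxa.
Only Cerateus, Ophiilis, and Ornithops show the derived state '1' for V, supporting them as a clade.
Only Acrooma, Cerateus, Ophiilis, and Ornithops show the derived state '0' for VI, supporting them as a clade.
Most parsimonious ingroup topology: ((((Ophiilis,(Cerateus,Ornithops)),Acrooma),Aelellus),Steneus).
Changes per character on this tree: I: 1; II: 1; III: 1; IV: 1; V: 1; VI: 1.
Total = 6.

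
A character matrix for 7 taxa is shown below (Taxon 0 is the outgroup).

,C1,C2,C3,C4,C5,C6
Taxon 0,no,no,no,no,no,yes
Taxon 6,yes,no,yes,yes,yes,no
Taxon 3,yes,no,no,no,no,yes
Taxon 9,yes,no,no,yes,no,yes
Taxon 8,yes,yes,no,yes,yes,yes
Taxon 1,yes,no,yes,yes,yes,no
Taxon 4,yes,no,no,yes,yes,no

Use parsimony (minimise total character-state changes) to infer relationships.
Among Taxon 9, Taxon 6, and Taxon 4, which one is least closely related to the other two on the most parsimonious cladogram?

Character polarity is set by the outgroup: the derived state is whichever differs from the outgroup's state, so for C6 the derived state is 'no', and for the remaining characters it is 'yes'.
All ingroup taxa share the derived state 'yes' for C1; it defines the ingroup but does not resolve relationships within it.
C2 (derived state 'yes') is unique to Taxon 8 (autapomorphy; uninformative for grouping).
C3 (derived state 'yes') is shared by Taxon 1 and Taxon 6 — a synapomorphy uniting that clade.
Only Taxon 1, Taxon 4, Taxon 6, Taxon 8, and Taxon 9 show the derived state 'yes' for C4, supporting them as a clade.
C5 (derived state 'yes') is shared by Taxon 1, Taxon 4, Taxon 6, and Taxon 8 — a synapomorphy uniting that clade.
Only Taxon 1, Taxon 4, and Taxon 6 show the derived state 'no' for C6, supporting them as a clade.
Most parsimonious ingroup topology: (((((Taxon 6,Taxon 1),Taxon 4),Taxon 8),Taxon 9),Taxon 3).
Taxon 4 and Taxon 6 share a more recent common ancestor with each other than either does with Taxon 9, so Taxon 9 is the least closely related of the three.

Taxon 9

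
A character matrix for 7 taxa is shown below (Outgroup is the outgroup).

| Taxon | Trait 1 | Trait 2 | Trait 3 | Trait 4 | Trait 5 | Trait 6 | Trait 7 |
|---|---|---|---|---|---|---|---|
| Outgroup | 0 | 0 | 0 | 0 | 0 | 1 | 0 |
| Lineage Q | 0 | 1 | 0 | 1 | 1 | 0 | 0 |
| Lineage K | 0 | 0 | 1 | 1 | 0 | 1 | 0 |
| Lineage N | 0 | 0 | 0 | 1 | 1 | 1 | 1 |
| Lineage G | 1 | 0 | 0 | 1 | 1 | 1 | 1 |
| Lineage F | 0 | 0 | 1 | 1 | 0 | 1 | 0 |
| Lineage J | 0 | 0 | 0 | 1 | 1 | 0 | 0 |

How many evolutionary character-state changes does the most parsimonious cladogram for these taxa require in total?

Character polarity is set by the outgroup: the derived state is whichever differs from the outgroup's state, so for Trait 6 the derived state is '0', and for the remaining characters it is '1'.
Trait 1 (derived state '1') is unique to Lineage G (autapomorphy; uninformative for grouping).
Trait 2: derived state '1' in Lineage Q only — an autapomorphy, so it tells us nothing about relationships among taxa.
Trait 3 (derived state '1') is shared by Lineage F and Lineage K — a synapomorphy uniting that clade.
All ingroup taxa share the derived state '1' for Trait 4; it defines the ingroup but does not resolve relationships within it.
Trait 5 (derived state '1') is shared by Lineage G, Lineage J, Lineage N, and Lineage Q — a synapomorphy uniting that clade.
Trait 6 (derived state '0') is shared by Lineage J and Lineage Q — a synapomorphy uniting that clade.
Only Lineage G and Lineage N show the derived state '1' for Trait 7, supporting them as a clade.
Most parsimonious ingroup topology: (((Lineage Q,Lineage J),(Lineage N,Lineage G)),(Lineage K,Lineage F)).
Changes per character on this tree: Trait 1: 1; Trait 2: 1; Trait 3: 1; Trait 4: 1; Trait 5: 1; Trait 6: 1; Trait 7: 1.
Total = 7.

7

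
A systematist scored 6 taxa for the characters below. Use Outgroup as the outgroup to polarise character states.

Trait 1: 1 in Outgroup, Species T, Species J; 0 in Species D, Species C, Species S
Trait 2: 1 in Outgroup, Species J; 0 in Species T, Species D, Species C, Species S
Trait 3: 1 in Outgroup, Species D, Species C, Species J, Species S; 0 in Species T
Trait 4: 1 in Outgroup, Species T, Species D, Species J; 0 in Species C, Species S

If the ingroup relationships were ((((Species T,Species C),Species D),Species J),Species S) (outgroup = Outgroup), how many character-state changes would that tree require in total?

8

Map each character onto ((((Species T,Species C),Species D),Species J),Species S) (rooted by Outgroup) and count the minimum state changes it requires (Fitch parsimony):
Trait 1: 3; Trait 2: 2; Trait 3: 1; Trait 4: 2.
Total tree length = 8.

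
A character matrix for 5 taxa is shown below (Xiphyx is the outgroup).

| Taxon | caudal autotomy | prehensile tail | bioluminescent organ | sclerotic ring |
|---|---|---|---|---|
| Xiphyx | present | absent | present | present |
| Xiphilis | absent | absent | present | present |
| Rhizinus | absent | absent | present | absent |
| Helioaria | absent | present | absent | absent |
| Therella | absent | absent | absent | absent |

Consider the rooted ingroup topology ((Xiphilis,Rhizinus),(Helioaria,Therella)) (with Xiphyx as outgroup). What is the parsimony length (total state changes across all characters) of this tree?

Map each character onto ((Xiphilis,Rhizinus),(Helioaria,Therella)) (rooted by Xiphyx) and count the minimum state changes it requires (Fitch parsimony):
caudal autotomy: 1; prehensile tail: 1; bioluminescent organ: 1; sclerotic ring: 2.
Total tree length = 5.

5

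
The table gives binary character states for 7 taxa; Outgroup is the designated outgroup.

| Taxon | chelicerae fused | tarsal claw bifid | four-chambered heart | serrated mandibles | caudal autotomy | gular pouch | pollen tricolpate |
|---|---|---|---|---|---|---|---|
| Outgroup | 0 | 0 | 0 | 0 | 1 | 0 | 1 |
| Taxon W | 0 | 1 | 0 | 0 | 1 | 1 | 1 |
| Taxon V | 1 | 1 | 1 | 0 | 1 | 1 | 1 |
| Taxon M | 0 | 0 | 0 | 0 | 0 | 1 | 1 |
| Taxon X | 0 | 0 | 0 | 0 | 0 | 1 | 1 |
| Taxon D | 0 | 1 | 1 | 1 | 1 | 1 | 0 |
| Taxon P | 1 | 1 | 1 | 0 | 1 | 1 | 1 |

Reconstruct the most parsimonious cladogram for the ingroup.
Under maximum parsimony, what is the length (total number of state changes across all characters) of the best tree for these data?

7

Character polarity is set by the outgroup: the derived state is whichever differs from the outgroup's state, so for caudal autotomy, pollen tricolpate the derived state is '0', and for the remaining characters it is '1'.
chelicerae fused (derived state '1') is shared by Taxon P and Taxon V — a synapomorphy uniting that clade.
Only Taxon D, Taxon P, Taxon V, and Taxon W show the derived state '1' for tarsal claw bifid, supporting them as a clade.
four-chambered heart (derived state '1') is shared by Taxon D, Taxon P, and Taxon V — a synapomorphy uniting that clade.
serrated mandibles: derived state '1' in Taxon D only — an autapomorphy, so it tells us nothing about relationships among taxa.
Only Taxon M and Taxon X show the derived state '0' for caudal autotomy, supporting them as a clade.
gular pouch (derived state '1') is shared by all ingroup taxa — unites the whole ingroup.
pollen tricolpate: derived state '0' in Taxon D only — an autapomorphy, so it tells us nothing about relationships among taxa.
Most parsimonious ingroup topology: ((Taxon W,((Taxon V,Taxon P),Taxon D)),(Taxon M,Taxon X)).
Changes per character on this tree: chelicerae fused: 1; tarsal claw bifid: 1; four-chambered heart: 1; serrated mandibles: 1; caudal autotomy: 1; gular pouch: 1; pollen tricolpate: 1.
Total = 7.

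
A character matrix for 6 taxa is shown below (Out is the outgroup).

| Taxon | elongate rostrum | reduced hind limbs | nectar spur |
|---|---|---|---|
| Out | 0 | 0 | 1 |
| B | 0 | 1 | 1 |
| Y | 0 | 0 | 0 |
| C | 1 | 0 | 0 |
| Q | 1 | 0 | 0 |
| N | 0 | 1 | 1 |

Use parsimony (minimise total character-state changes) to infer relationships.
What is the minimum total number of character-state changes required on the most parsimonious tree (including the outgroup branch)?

3

Character polarity is set by the outgroup: the derived state is whichever differs from the outgroup's state, so for nectar spur the derived state is '0', and for the remaining characters it is '1'.
Only C and Q show the derived state '1' for elongate rostrum, supporting them as a clade.
reduced hind limbs (derived state '1') is shared by B and N — a synapomorphy uniting that clade.
Only C, Q, and Y show the derived state '0' for nectar spur, supporting them as a clade.
Most parsimonious ingroup topology: ((B,N),(Y,(C,Q))).
Changes per character on this tree: elongate rostrum: 1; reduced hind limbs: 1; nectar spur: 1.
Total = 3.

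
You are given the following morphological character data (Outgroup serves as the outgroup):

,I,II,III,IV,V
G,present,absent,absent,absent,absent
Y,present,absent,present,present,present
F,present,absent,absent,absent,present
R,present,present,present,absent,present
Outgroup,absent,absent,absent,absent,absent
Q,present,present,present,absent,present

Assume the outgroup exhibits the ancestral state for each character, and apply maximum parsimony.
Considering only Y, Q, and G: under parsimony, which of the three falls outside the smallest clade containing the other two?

G

The outgroup has state 'absent' for every character, so 'present' is the derived state throughout.
All ingroup taxa share the derived state 'present' for I; it defines the ingroup but does not resolve relationships within it.
II (derived state 'present') is shared by Q and R — a synapomorphy uniting that clade.
III: derived state 'present' in Q, R, and Y only — synapomorphy for {Q, R, Y}.
IV: derived state 'present' in Y only — an autapomorphy, so it tells us nothing about relationships among taxa.
V (derived state 'present') is shared by F, Q, R, and Y — a synapomorphy uniting that clade.
Most parsimonious ingroup topology: ((((R,Q),Y),F),G).
Y and Q share a more recent common ancestor with each other than either does with G, so G is the least closely related of the three.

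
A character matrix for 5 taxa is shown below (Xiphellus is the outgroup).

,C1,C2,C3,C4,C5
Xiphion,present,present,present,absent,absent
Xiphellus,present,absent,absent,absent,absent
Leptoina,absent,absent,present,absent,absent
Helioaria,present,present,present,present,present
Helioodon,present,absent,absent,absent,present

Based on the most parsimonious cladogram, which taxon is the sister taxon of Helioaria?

Xiphion

Character polarity is set by the outgroup: the derived state is whichever differs from the outgroup's state, so for C1 the derived state is 'absent', and for the remaining characters it is 'present'.
C1: derived state 'absent' in Leptoina only — an autapomorphy, so it tells us nothing about relationships among taxa.
C2: derived state 'present' in Helioaria and Xiphion only — synapomorphy for {Helioaria, Xiphion}.
Only Helioaria, Leptoina, and Xiphion show the derived state 'present' for C3, supporting them as a clade.
C4: derived state 'present' in Helioaria only — an autapomorphy, so it tells us nothing about relationships among taxa.
C5 groups Helioaria and Helioodon, which is incompatible with the clades supported by the remaining characters; treating it as convergent (homoplasy) costs fewer steps than any alternative tree.
Most parsimonious ingroup topology: (((Xiphion,Helioaria),Leptoina),Helioodon).
Helioaria and Xiphion form a cherry on this tree, so they are sister taxa.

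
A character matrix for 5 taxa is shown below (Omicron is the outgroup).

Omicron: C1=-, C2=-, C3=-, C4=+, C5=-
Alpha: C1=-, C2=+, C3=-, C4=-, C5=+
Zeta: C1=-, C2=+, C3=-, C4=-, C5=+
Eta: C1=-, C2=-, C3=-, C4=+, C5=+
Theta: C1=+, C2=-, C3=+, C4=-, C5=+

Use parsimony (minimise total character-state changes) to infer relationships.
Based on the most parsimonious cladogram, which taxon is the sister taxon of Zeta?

Alpha

Character polarity is set by the outgroup: the derived state is whichever differs from the outgroup's state, so for C4 the derived state is '-', and for the remaining characters it is '+'.
C1: derived state '+' in Theta only — an autapomorphy, so it tells us nothing about relationships among taxa.
C2: derived state '+' in Alpha and Zeta only — synapomorphy for {Alpha, Zeta}.
C3 (derived state '+') is unique to Theta (autapomorphy; uninformative for grouping).
Only Alpha, Theta, and Zeta show the derived state '-' for C4, supporting them as a clade.
C5 (derived state '+') is shared by all ingroup taxa — unites the whole ingroup.
Most parsimonious ingroup topology: (((Alpha,Zeta),Theta),Eta).
Zeta and Alpha form a cherry on this tree, so they are sister taxa.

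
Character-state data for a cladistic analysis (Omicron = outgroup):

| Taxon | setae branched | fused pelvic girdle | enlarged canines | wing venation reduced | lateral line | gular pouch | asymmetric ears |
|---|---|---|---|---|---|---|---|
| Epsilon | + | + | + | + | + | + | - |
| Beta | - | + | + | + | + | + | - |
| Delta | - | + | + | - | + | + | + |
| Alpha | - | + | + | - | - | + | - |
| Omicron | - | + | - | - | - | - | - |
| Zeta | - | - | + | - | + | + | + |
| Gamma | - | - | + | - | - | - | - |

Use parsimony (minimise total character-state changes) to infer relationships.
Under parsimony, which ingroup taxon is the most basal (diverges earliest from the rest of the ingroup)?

Character polarity is set by the outgroup: the derived state is whichever differs from the outgroup's state, so for fused pelvic girdle the derived state is '-', and for the remaining characters it is '+'.
setae branched (derived state '+') is unique to Epsilon (autapomorphy; uninformative for grouping).
fused pelvic girdle groups Gamma and Zeta, which is incompatible with the clades supported by the remaining characters; treating it as convergent (homoplasy) costs fewer steps than any alternative tree.
enlarged canines (derived state '+') is shared by all ingroup taxa — unites the whole ingroup.
wing venation reduced (derived state '+') is shared by Beta and Epsilon — a synapomorphy uniting that clade.
Only Beta, Delta, Epsilon, and Zeta show the derived state '+' for lateral line, supporting them as a clade.
gular pouch: derived state '+' in Alpha, Beta, Delta, Epsilon, and Zeta only — synapomorphy for {Alpha, Beta, Delta, Epsilon, Zeta}.
asymmetric ears (derived state '+') is shared by Delta and Zeta — a synapomorphy uniting that clade.
Most parsimonious ingroup topology: ((((Epsilon,Beta),(Delta,Zeta)),Alpha),Gamma).
Gamma is sister to the clade containing all other ingroup taxa, so it is the earliest-diverging (most basal) ingroup lineage.

Gamma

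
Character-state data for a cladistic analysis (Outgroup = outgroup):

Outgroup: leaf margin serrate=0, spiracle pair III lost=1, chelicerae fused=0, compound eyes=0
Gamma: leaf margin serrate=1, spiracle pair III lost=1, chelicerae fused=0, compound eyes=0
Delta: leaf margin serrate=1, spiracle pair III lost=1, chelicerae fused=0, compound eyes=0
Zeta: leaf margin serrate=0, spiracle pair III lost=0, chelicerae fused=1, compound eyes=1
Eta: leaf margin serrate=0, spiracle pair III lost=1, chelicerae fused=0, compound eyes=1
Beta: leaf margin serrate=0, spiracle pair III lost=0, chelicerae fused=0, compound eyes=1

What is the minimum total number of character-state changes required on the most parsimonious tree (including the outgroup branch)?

4

Character polarity is set by the outgroup: the derived state is whichever differs from the outgroup's state, so for spiracle pair III lost the derived state is '0', and for the remaining characters it is '1'.
leaf margin serrate (derived state '1') is shared by Delta and Gamma — a synapomorphy uniting that clade.
spiracle pair III lost (derived state '0') is shared by Beta and Zeta — a synapomorphy uniting that clade.
chelicerae fused (derived state '1') is unique to Zeta (autapomorphy; uninformative for grouping).
compound eyes: derived state '1' in Beta, Eta, and Zeta only — synapomorphy for {Beta, Eta, Zeta}.
Most parsimonious ingroup topology: ((Gamma,Delta),((Zeta,Beta),Eta)).
Changes per character on this tree: leaf margin serrate: 1; spiracle pair III lost: 1; chelicerae fused: 1; compound eyes: 1.
Total = 4.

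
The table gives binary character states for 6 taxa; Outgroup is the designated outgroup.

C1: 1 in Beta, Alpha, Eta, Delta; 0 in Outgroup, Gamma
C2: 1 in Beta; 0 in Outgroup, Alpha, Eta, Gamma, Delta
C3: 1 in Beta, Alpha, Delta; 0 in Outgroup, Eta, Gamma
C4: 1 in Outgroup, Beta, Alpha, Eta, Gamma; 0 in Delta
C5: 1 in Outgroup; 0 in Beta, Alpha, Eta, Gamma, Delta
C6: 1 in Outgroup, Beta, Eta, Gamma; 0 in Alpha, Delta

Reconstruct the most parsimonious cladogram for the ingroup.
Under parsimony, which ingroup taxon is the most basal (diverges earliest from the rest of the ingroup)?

Character polarity is set by the outgroup: the derived state is whichever differs from the outgroup's state, so for C4, C5, C6 the derived state is '0', and for the remaining characters it is '1'.
Only Alpha, Beta, Delta, and Eta show the derived state '1' for C1, supporting them as a clade.
C2: derived state '1' in Beta only — an autapomorphy, so it tells us nothing about relationships among taxa.
C3 (derived state '1') is shared by Alpha, Beta, and Delta — a synapomorphy uniting that clade.
C4: derived state '0' in Delta only — an autapomorphy, so it tells us nothing about relationships among taxa.
C5 (derived state '0') is shared by all ingroup taxa — unites the whole ingroup.
C6 (derived state '0') is shared by Alpha and Delta — a synapomorphy uniting that clade.
Most parsimonious ingroup topology: (((Beta,(Alpha,Delta)),Eta),Gamma).
Gamma is sister to the clade containing all other ingroup taxa, so it is the earliest-diverging (most basal) ingroup lineage.

Gamma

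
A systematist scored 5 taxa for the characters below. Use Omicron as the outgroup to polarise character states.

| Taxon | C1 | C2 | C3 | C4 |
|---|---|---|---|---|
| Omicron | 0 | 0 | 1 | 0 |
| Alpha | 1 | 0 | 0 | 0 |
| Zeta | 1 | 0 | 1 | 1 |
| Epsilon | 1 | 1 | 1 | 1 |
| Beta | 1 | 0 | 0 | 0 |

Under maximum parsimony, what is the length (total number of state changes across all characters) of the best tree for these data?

4

Character polarity is set by the outgroup: the derived state is whichever differs from the outgroup's state, so for C3 the derived state is '0', and for the remaining characters it is '1'.
All ingroup taxa share the derived state '1' for C1; it defines the ingroup but does not resolve relationships within it.
C2: derived state '1' in Epsilon only — an autapomorphy, so it tells us nothing about relationships among taxa.
Only Alpha and Beta show the derived state '0' for C3, supporting them as a clade.
Only Epsilon and Zeta show the derived state '1' for C4, supporting them as a clade.
Most parsimonious ingroup topology: ((Alpha,Beta),(Zeta,Epsilon)).
Changes per character on this tree: C1: 1; C2: 1; C3: 1; C4: 1.
Total = 4.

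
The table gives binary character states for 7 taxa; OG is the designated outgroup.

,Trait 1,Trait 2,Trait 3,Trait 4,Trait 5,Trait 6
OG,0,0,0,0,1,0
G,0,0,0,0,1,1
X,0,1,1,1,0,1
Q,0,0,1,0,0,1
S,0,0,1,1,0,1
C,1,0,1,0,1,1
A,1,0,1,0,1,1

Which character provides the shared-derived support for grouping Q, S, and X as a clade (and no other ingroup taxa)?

Character polarity is set by the outgroup: the derived state is whichever differs from the outgroup's state, so for Trait 5 the derived state is '0', and for the remaining characters it is '1'.
Trait 1: derived state '1' in A and C only — synapomorphy for {A, C}.
Trait 2 (derived state '1') is unique to X (autapomorphy; uninformative for grouping).
Trait 3 (derived state '1') is shared by A, C, Q, S, and X — a synapomorphy uniting that clade.
Trait 4: derived state '1' in S and X only — synapomorphy for {S, X}.
Trait 5 (derived state '0') is shared by Q, S, and X — a synapomorphy uniting that clade.
All ingroup taxa share the derived state '1' for Trait 6; it defines the ingroup but does not resolve relationships within it.
Most parsimonious ingroup topology: (G,(((X,S),Q),(C,A))).
The clade {Q, S, X} is supported by Trait 5: its derived state '0' occurs in exactly those taxa and in no other taxon (including the outgroup).

Trait 5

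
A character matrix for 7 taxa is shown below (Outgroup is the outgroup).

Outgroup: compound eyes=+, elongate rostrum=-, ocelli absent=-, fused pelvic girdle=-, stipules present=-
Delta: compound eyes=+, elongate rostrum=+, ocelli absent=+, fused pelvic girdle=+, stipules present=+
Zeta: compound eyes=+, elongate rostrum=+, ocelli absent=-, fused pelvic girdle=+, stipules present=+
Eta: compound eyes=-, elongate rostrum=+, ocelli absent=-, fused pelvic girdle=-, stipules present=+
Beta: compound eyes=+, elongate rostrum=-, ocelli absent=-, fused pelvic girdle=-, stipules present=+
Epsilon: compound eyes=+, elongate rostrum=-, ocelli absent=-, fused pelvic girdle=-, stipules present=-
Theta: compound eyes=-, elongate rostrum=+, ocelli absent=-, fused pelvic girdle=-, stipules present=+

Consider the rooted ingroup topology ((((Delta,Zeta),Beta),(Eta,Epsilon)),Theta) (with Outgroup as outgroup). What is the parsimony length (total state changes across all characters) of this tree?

Map each character onto ((((Delta,Zeta),Beta),(Eta,Epsilon)),Theta) (rooted by Outgroup) and count the minimum state changes it requires (Fitch parsimony):
compound eyes: 2; elongate rostrum: 3; ocelli absent: 1; fused pelvic girdle: 1; stipules present: 2.
Total tree length = 9.

9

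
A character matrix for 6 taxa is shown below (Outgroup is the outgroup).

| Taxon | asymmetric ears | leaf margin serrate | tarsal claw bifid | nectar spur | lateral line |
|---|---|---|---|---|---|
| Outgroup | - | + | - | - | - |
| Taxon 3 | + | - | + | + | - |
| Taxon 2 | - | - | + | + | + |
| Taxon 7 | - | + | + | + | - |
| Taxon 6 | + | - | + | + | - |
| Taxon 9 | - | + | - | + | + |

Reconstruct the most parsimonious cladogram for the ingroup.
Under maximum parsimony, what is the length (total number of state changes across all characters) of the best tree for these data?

6

Character polarity is set by the outgroup: the derived state is whichever differs from the outgroup's state, so for leaf margin serrate the derived state is '-', and for the remaining characters it is '+'.
asymmetric ears (derived state '+') is shared by Taxon 3 and Taxon 6 — a synapomorphy uniting that clade.
leaf margin serrate: derived state '-' in Taxon 2, Taxon 3, and Taxon 6 only — synapomorphy for {Taxon 2, Taxon 3, Taxon 6}.
tarsal claw bifid (derived state '+') is shared by Taxon 2, Taxon 3, Taxon 6, and Taxon 7 — a synapomorphy uniting that clade.
nectar spur (derived state '+') is shared by all ingroup taxa — unites the whole ingroup.
lateral line groups Taxon 2 and Taxon 9, which is incompatible with the clades supported by the remaining characters; treating it as convergent (homoplasy) costs fewer steps than any alternative tree.
Most parsimonious ingroup topology: ((((Taxon 3,Taxon 6),Taxon 2),Taxon 7),Taxon 9).
Changes per character on this tree: asymmetric ears: 1; leaf margin serrate: 1; tarsal claw bifid: 1; nectar spur: 1; lateral line: 2.
Total = 6.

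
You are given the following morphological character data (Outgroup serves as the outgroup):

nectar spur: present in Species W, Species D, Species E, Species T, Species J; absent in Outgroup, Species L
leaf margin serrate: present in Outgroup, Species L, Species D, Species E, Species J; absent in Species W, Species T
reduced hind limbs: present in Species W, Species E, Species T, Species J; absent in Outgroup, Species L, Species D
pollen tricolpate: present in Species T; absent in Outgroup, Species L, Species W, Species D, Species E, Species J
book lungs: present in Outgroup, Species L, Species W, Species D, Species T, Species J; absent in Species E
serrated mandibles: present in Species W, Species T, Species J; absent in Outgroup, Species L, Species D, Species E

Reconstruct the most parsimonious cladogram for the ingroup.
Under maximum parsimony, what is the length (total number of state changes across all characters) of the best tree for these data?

Character polarity is set by the outgroup: the derived state is whichever differs from the outgroup's state, so for leaf margin serrate, book lungs the derived state is 'absent', and for the remaining characters it is 'present'.
nectar spur (derived state 'present') is shared by Species D, Species E, Species J, Species T, and Species W — a synapomorphy uniting that clade.
leaf margin serrate: derived state 'absent' in Species T and Species W only — synapomorphy for {Species T, Species W}.
reduced hind limbs: derived state 'present' in Species E, Species J, Species T, and Species W only — synapomorphy for {Species E, Species J, Species T, Species W}.
pollen tricolpate: derived state 'present' in Species T only — an autapomorphy, so it tells us nothing about relationships among taxa.
book lungs (derived state 'absent') is unique to Species E (autapomorphy; uninformative for grouping).
Only Species J, Species T, and Species W show the derived state 'present' for serrated mandibles, supporting them as a clade.
Most parsimonious ingroup topology: ((((Species J,(Species W,Species T)),Species E),Species D),Species L).
Changes per character on this tree: nectar spur: 1; leaf margin serrate: 1; reduced hind limbs: 1; pollen tricolpate: 1; book lungs: 1; serrated mandibles: 1.
Total = 6.

6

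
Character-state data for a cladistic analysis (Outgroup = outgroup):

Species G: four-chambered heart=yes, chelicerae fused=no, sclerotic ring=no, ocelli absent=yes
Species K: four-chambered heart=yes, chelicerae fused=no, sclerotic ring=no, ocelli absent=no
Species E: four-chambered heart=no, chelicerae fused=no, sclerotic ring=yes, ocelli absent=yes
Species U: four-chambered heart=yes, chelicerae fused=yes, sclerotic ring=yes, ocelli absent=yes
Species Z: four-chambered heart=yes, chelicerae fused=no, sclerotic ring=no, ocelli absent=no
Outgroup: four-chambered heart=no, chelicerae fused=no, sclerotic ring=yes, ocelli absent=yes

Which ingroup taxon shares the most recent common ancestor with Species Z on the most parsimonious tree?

Species K

Character polarity is set by the outgroup: the derived state is whichever differs from the outgroup's state, so for sclerotic ring, ocelli absent the derived state is 'no', and for the remaining characters it is 'yes'.
Only Species G, Species K, Species U, and Species Z show the derived state 'yes' for four-chambered heart, supporting them as a clade.
chelicerae fused: derived state 'yes' in Species U only — an autapomorphy, so it tells us nothing about relationships among taxa.
sclerotic ring: derived state 'no' in Species G, Species K, and Species Z only — synapomorphy for {Species G, Species K, Species Z}.
Only Species K and Species Z show the derived state 'no' for ocelli absent, supporting them as a clade.
Most parsimonious ingroup topology: (Species E,(Species U,(Species G,(Species Z,Species K)))).
Species Z and Species K form a cherry on this tree, so they are sister taxa.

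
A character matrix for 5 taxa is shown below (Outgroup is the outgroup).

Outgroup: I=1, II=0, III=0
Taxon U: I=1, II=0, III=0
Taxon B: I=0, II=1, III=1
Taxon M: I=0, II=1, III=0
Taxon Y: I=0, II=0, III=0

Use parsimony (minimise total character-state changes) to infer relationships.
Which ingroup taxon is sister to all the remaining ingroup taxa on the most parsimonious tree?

Taxon U

Character polarity is set by the outgroup: the derived state is whichever differs from the outgroup's state, so for I the derived state is '0', and for the remaining characters it is '1'.
I: derived state '0' in Taxon B, Taxon M, and Taxon Y only — synapomorphy for {Taxon B, Taxon M, Taxon Y}.
II (derived state '1') is shared by Taxon B and Taxon M — a synapomorphy uniting that clade.
III: derived state '1' in Taxon B only — an autapomorphy, so it tells us nothing about relationships among taxa.
Most parsimonious ingroup topology: (Taxon U,((Taxon B,Taxon M),Taxon Y)).
Taxon U is sister to the clade containing all other ingroup taxa, so it is the earliest-diverging (most basal) ingroup lineage.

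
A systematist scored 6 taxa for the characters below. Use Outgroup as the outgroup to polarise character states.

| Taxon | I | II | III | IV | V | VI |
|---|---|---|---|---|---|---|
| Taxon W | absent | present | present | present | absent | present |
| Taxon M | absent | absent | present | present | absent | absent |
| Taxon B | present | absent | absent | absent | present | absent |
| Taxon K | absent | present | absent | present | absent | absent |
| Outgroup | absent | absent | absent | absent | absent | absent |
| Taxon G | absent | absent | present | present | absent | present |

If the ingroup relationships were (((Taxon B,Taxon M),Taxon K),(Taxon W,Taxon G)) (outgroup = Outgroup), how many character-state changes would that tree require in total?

9

Map each character onto (((Taxon B,Taxon M),Taxon K),(Taxon W,Taxon G)) (rooted by Outgroup) and count the minimum state changes it requires (Fitch parsimony):
I: 1; II: 2; III: 2; IV: 2; V: 1; VI: 1.
Total tree length = 9.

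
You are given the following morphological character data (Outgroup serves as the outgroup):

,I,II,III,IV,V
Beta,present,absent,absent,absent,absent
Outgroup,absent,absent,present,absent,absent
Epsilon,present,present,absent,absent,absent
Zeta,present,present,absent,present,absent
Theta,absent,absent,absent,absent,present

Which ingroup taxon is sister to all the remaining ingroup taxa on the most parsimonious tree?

Theta

Character polarity is set by the outgroup: the derived state is whichever differs from the outgroup's state, so for III the derived state is 'absent', and for the remaining characters it is 'present'.
I: derived state 'present' in Beta, Epsilon, and Zeta only — synapomorphy for {Beta, Epsilon, Zeta}.
II: derived state 'present' in Epsilon and Zeta only — synapomorphy for {Epsilon, Zeta}.
All ingroup taxa share the derived state 'absent' for III; it defines the ingroup but does not resolve relationships within it.
IV (derived state 'present') is unique to Zeta (autapomorphy; uninformative for grouping).
V: derived state 'present' in Theta only — an autapomorphy, so it tells us nothing about relationships among taxa.
Most parsimonious ingroup topology: ((Beta,(Zeta,Epsilon)),Theta).
Theta is sister to the clade containing all other ingroup taxa, so it is the earliest-diverging (most basal) ingroup lineage.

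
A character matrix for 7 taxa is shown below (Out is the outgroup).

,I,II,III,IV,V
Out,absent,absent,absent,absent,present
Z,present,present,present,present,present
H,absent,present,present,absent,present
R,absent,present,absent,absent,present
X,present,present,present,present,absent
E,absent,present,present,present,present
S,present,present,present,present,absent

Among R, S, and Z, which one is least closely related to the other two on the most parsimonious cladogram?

Character polarity is set by the outgroup: the derived state is whichever differs from the outgroup's state, so for V the derived state is 'absent', and for the remaining characters it is 'present'.
I: derived state 'present' in S, X, and Z only — synapomorphy for {S, X, Z}.
All ingroup taxa share the derived state 'present' for II; it defines the ingroup but does not resolve relationships within it.
III (derived state 'present') is shared by E, H, S, X, and Z — a synapomorphy uniting that clade.
IV (derived state 'present') is shared by E, S, X, and Z — a synapomorphy uniting that clade.
V: derived state 'absent' in S and X only — synapomorphy for {S, X}.
Most parsimonious ingroup topology: ((((Z,(X,S)),E),H),R).
S and Z share a more recent common ancestor with each other than either does with R, so R is the least closely related of the three.

R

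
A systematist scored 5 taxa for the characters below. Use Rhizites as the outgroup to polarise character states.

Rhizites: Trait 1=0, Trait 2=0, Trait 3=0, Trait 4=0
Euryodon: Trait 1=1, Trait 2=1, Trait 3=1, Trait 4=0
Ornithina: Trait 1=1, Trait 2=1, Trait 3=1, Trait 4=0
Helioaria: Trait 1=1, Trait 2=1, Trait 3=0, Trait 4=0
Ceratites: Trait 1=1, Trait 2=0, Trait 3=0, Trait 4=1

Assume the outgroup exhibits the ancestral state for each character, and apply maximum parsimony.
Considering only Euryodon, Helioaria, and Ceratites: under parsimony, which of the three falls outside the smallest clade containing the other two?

The outgroup has state '0' for every character, so '1' is the derived state throughout.
Trait 1 (derived state '1') is shared by all ingroup taxa — unites the whole ingroup.
Trait 2 (derived state '1') is shared by Euryodon, Helioaria, and Ornithina — a synapomorphy uniting that clade.
Trait 3: derived state '1' in Euryodon and Ornithina only — synapomorphy for {Euryodon, Ornithina}.
Trait 4 (derived state '1') is unique to Ceratites (autapomorphy; uninformative for grouping).
Most parsimonious ingroup topology: (((Euryodon,Ornithina),Helioaria),Ceratites).
Helioaria and Euryodon share a more recent common ancestor with each other than either does with Ceratites, so Ceratites is the least closely related of the three.

Ceratites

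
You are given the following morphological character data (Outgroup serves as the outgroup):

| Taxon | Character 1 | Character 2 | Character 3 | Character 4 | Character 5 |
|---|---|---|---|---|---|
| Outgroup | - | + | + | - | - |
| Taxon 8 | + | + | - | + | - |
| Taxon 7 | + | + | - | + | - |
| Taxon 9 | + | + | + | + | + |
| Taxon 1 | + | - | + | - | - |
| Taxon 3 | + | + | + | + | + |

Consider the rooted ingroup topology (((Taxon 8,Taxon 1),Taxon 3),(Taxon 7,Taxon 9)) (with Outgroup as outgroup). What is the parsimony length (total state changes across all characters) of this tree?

Map each character onto (((Taxon 8,Taxon 1),Taxon 3),(Taxon 7,Taxon 9)) (rooted by Outgroup) and count the minimum state changes it requires (Fitch parsimony):
Character 1: 1; Character 2: 1; Character 3: 2; Character 4: 2; Character 5: 2.
Total tree length = 8.

8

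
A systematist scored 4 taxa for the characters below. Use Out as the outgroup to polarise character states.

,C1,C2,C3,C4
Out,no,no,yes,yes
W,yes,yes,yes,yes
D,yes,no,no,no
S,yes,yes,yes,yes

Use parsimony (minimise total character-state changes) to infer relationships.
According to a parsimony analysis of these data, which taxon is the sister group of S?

W

Character polarity is set by the outgroup: the derived state is whichever differs from the outgroup's state, so for C3, C4 the derived state is 'no', and for the remaining characters it is 'yes'.
C1 (derived state 'yes') is shared by all ingroup taxa — unites the whole ingroup.
C2 (derived state 'yes') is shared by S and W — a synapomorphy uniting that clade.
C3 (derived state 'no') is unique to D (autapomorphy; uninformative for grouping).
C4 (derived state 'no') is unique to D (autapomorphy; uninformative for grouping).
Most parsimonious ingroup topology: ((W,S),D).
S and W form a cherry on this tree, so they are sister taxa.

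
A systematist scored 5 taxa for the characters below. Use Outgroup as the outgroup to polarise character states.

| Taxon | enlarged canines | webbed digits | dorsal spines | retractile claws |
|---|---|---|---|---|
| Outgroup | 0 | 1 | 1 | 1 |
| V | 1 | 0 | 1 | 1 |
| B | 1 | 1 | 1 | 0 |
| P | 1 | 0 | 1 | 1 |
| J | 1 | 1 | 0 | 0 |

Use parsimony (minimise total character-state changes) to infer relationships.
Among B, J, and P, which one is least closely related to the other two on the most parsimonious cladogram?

Character polarity is set by the outgroup: the derived state is whichever differs from the outgroup's state, so for webbed digits, dorsal spines, retractile claws the derived state is '0', and for the remaining characters it is '1'.
enlarged canines (derived state '1') is shared by all ingroup taxa — unites the whole ingroup.
webbed digits (derived state '0') is shared by P and V — a synapomorphy uniting that clade.
dorsal spines (derived state '0') is unique to J (autapomorphy; uninformative for grouping).
retractile claws (derived state '0') is shared by B and J — a synapomorphy uniting that clade.
Most parsimonious ingroup topology: ((V,P),(B,J)).
J and B share a more recent common ancestor with each other than either does with P, so P is the least closely related of the three.

P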